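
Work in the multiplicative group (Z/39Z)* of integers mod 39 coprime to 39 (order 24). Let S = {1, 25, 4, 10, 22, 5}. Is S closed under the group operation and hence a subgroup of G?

No

5 ∈ S but its inverse 8 ∉ S, so S is not a subgroup.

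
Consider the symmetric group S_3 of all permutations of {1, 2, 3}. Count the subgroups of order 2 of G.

|G| = 6 and 2 | 6, so subgroups of order 2 are possible by Lagrange.
The subgroups of order 2 are: {e, (1 2)}; {e, (1 3)}; {e, (2 3)}.
So G has 3 subgroups of order 2.

3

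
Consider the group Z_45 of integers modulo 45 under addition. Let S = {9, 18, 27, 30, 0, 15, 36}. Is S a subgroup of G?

|S| = 7 does not divide |G| = 45, so by Lagrange S is not a subgroup.

No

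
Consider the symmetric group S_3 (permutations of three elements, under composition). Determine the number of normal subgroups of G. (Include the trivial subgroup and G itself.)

3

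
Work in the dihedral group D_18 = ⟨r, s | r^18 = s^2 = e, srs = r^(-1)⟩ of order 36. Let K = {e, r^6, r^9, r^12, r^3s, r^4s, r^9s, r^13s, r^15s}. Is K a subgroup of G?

No

Closure fails: r^9 · r^3s = r^12s ∉ K. So K is not a subgroup.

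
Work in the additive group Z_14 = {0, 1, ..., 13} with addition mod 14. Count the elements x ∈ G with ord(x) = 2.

1

In a cyclic group of order 14, the number of elements of order d (for d | 14) is φ(d).
φ(2) = 1.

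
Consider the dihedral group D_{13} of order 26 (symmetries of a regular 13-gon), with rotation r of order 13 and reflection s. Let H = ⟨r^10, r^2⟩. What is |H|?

13

|⟨r^10⟩| = 13 and |⟨r^2⟩| = 13, so |H| is a multiple of lcm(13, 13) = 13 and divides |G| = 26.
Closing under the operation: H = {e, r, r^2, r^3, r^4, r^5, r^6, r^7, r^8, r^9, r^10, r^11, r^12}, so |H| = 13.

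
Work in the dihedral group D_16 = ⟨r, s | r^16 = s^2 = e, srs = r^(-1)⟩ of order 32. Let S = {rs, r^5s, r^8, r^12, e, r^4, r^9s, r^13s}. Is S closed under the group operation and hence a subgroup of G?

Yes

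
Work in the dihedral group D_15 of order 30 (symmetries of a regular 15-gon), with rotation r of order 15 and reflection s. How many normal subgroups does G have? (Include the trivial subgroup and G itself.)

5

G has 28 subgroups. Checking conjugation-invariance by order — order 1: 1/1 normal; order 2: 0/15 normal; order 3: 1/1 normal; order 5: 1/1 normal; order 6: 0/5 normal; order 10: 0/3 normal; order 15: 1/1 normal; order 30: 1/1 normal.
Total normal subgroups: 5.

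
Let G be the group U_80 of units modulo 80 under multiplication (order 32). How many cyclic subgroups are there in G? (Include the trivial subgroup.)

20

A cyclic subgroup of order d is generated by each of its φ(d) elements of order d, so the cyclic subgroups of order d number (#elements of order d)/φ(d).
Cyclic subgroups by order — order 1: 1; order 2: 7; order 4: 12.
Total: 20.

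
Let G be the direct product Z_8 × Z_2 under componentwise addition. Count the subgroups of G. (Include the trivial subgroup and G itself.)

11

|G| = 16, so by Lagrange every subgroup order divides 16. Divisors: 1, 2, 4, 8, 16.
Subgroups by order — order 1: 1; order 2: 3; order 4: 3; order 8: 3; order 16: 1.
Total: 1 + 3 + 3 + 3 + 1 = 11.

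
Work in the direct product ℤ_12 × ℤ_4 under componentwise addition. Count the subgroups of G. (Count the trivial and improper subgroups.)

|G| = 48, so by Lagrange every subgroup order divides 48. Divisors: 1, 2, 3, 4, 6, 8, 12, 16, 24, 48.
Subgroups by order — order 1: 1; order 2: 3; order 3: 1; order 4: 7; order 6: 3; order 8: 3; order 12: 7; order 16: 1; order 24: 3; order 48: 1.
Total: 1 + 3 + 1 + 7 + 3 + 3 + 7 + 1 + 3 + 1 = 30.

30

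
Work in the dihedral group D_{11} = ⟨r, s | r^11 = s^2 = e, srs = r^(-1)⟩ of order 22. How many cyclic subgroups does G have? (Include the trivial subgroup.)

Group the elements of G by the cyclic subgroup they generate; each cyclic subgroup of order d accounts for φ(d) elements.
Cyclic subgroups by order — order 1: 1; order 2: 11; order 11: 1.
Total: 13.

13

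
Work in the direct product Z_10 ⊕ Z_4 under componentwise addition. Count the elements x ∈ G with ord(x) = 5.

4

An element (a,b) has order lcm(ord(a), ord(b)); count pairs with lcm equal to 5.
Enumerating gives 4 such elements.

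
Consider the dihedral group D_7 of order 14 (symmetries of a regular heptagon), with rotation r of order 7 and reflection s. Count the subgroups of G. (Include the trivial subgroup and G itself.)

|G| = 14, so by Lagrange every subgroup order divides 14. Divisors: 1, 2, 7, 14.
Subgroups by order — order 1: 1; order 2: 7; order 7: 1; order 14: 1.
Total: 1 + 7 + 1 + 1 = 10.

10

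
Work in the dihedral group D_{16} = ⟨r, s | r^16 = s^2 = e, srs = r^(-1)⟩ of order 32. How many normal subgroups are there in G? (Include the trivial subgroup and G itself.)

8

G has 36 subgroups. Checking conjugation-invariance by order — order 1: 1/1 normal; order 2: 1/17 normal; order 4: 1/9 normal; order 8: 1/5 normal; order 16: 3/3 normal; order 32: 1/1 normal.
Total normal subgroups: 8.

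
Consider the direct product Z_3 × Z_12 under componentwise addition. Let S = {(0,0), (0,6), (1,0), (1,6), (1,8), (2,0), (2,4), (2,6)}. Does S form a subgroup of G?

|S| = 8 does not divide |G| = 36, so by Lagrange S is not a subgroup.

No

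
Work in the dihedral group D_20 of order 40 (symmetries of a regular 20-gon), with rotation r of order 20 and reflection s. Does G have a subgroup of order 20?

Yes

20 | 40. A subgroup of order 20 is {e, r, r^2, r^3, r^4, r^5, r^6, r^7, r^8, r^9, r^10, r^11, r^12, r^13, r^14, r^15, r^16, r^17, r^18, r^19}.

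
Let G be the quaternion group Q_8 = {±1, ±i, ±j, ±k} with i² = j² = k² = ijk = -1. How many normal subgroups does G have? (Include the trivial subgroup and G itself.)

G has 6 subgroups. Checking conjugation-invariance by order — order 1: 1/1 normal; order 2: 1/1 normal; order 4: 3/3 normal; order 8: 1/1 normal.
Total normal subgroups: 6.

6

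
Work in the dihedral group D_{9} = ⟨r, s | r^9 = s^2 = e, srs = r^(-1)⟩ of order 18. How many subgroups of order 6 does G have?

|G| = 18 and 6 | 18, so subgroups of order 6 are possible by Lagrange.
The subgroups of order 6 are: {e, r^3, r^6, r^2s, r^5s, r^8s}; {e, r^3, r^6, s, r^3s, r^6s}; {e, r^3, r^6, rs, r^4s, r^7s}.
So G has 3 subgroups of order 6.

3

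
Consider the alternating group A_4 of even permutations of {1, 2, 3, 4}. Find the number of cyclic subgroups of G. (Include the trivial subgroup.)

Each element a generates a cyclic subgroup ⟨a⟩; distinct elements may generate the same one (a cyclic group of order d has φ(d) generators).
Cyclic subgroups by order — order 1: 1; order 2: 3; order 3: 4.
Total: 8.

8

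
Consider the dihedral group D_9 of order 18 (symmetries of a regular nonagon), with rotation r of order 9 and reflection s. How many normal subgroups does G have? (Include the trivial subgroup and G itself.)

G has 16 subgroups. Checking conjugation-invariance by order — order 1: 1/1 normal; order 2: 0/9 normal; order 3: 1/1 normal; order 6: 0/3 normal; order 9: 1/1 normal; order 18: 1/1 normal.
Total normal subgroups: 4.

4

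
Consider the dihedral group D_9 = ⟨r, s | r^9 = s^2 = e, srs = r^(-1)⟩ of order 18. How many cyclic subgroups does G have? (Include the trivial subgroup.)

Group the elements of G by the cyclic subgroup they generate; each cyclic subgroup of order d accounts for φ(d) elements.
Cyclic subgroups by order — order 1: 1; order 2: 9; order 3: 1; order 9: 1.
Total: 12.

12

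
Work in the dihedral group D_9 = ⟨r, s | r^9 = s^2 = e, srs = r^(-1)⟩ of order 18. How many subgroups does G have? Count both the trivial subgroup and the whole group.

16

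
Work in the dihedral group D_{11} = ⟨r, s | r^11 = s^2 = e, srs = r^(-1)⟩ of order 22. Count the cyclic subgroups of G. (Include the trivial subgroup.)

13

Group the elements of G by the cyclic subgroup they generate; each cyclic subgroup of order d accounts for φ(d) elements.
Cyclic subgroups by order — order 1: 1; order 2: 11; order 11: 1.
Total: 13.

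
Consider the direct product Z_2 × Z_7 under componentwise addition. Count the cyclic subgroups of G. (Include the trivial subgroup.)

Each element a generates a cyclic subgroup ⟨a⟩; distinct elements may generate the same one (a cyclic group of order d has φ(d) generators).
Cyclic subgroups by order — order 1: 1; order 2: 1; order 7: 1; order 14: 1.
Total: 4.

4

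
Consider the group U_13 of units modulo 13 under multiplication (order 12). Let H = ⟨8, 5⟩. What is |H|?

|⟨8⟩| = 4 and |⟨5⟩| = 4, so |H| is a multiple of lcm(4, 4) = 4 and divides |G| = 12.
Closing under the operation: H = {1, 5, 8, 12}, so |H| = 4.

4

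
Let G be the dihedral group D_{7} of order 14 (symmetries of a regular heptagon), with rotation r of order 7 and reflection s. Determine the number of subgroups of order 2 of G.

|G| = 14 and 2 | 14, so subgroups of order 2 are possible by Lagrange.
The subgroups of order 2 are: {e, r^2s}; {e, r^3s}; {e, r^4s}; {e, r^5s}; … (7 in all).
So G has 7 subgroups of order 2.

7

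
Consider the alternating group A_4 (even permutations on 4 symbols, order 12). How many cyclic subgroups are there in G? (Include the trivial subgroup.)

8

A cyclic subgroup of order d is generated by each of its φ(d) elements of order d, so the cyclic subgroups of order d number (#elements of order d)/φ(d).
Cyclic subgroups by order — order 1: 1; order 2: 3; order 3: 4.
Total: 8.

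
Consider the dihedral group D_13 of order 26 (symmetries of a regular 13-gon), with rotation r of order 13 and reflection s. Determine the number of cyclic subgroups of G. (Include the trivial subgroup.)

Each element a generates a cyclic subgroup ⟨a⟩; distinct elements may generate the same one (a cyclic group of order d has φ(d) generators).
Cyclic subgroups by order — order 1: 1; order 2: 13; order 13: 1.
Total: 15.

15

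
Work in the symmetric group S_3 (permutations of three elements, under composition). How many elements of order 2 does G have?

The elements of order 2 are: (2 3), (1 2), (1 3).
That's 3.

3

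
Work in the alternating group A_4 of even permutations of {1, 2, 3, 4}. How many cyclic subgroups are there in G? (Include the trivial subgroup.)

8

Group the elements of G by the cyclic subgroup they generate; each cyclic subgroup of order d accounts for φ(d) elements.
Cyclic subgroups by order — order 1: 1; order 2: 3; order 3: 4.
Total: 8.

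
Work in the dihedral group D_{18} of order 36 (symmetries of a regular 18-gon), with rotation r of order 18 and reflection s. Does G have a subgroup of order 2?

Yes

2 | 36. A subgroup of order 2 is {e, r^10s}.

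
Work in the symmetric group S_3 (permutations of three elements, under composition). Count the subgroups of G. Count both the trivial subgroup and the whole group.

|G| = 6, so by Lagrange every subgroup order divides 6. Divisors: 1, 2, 3, 6.
Subgroups by order — order 1: 1; order 2: 3; order 3: 1; order 6: 1.
Total: 1 + 3 + 1 + 1 = 6.

6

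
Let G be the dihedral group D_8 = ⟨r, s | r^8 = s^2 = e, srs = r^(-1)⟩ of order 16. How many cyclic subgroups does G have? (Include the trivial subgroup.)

12

Group the elements of G by the cyclic subgroup they generate; each cyclic subgroup of order d accounts for φ(d) elements.
Cyclic subgroups by order — order 1: 1; order 2: 9; order 4: 1; order 8: 1.
Total: 12.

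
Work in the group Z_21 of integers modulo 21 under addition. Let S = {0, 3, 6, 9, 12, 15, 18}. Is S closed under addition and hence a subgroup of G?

Yes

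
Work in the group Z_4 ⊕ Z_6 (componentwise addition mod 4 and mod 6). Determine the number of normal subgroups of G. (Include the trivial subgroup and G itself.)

16

G is abelian, so every subgroup is normal.
G has 16 subgroups in total, hence 16 normal subgroups.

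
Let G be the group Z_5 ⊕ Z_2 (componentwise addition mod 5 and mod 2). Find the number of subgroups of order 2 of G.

|G| = 10 and 2 | 10, so subgroups of order 2 are possible by Lagrange.
The subgroups of order 2 are: {(0,0), (0,1)}.
So G has 1 subgroup of order 2.

1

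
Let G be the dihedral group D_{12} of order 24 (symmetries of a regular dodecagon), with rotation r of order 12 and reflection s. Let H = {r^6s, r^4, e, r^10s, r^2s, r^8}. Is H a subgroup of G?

|H| = 6 divides |G| = 24, consistent with Lagrange.
H contains the identity, every element's inverse is in H, and H is closed under ·: it is a subgroup.

Yes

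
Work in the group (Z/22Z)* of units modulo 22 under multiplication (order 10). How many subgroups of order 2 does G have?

1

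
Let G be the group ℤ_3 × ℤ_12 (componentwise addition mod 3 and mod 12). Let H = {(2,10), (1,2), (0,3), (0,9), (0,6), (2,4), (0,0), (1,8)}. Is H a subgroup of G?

|H| = 8 does not divide |G| = 36, so by Lagrange H is not a subgroup.

No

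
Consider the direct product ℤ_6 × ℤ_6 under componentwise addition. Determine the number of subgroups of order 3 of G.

4

|G| = 36 and 3 | 36, so subgroups of order 3 are possible by Lagrange.
The subgroups of order 3 are: {(0,0), (0,2), (0,4)}; {(0,0), (2,0), (4,0)}; {(0,0), (2,2), (4,4)}; {(0,0), (2,4), (4,2)}.
So G has 4 subgroups of order 3.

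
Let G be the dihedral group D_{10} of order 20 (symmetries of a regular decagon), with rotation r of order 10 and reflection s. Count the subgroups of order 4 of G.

5

|G| = 20 and 4 | 20, so subgroups of order 4 are possible by Lagrange.
The subgroups of order 4 are: {e, r^5, r^2s, r^7s}; {e, r^5, r^3s, r^8s}; {e, r^5, r^4s, r^9s}; {e, r^5, s, r^5s}; … (5 in all).
So G has 5 subgroups of order 4.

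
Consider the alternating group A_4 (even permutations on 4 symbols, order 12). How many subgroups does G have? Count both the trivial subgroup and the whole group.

10

|G| = 12, so by Lagrange every subgroup order divides 12. Divisors: 1, 2, 3, 4, 6, 12.
Subgroups by order — order 1: 1; order 2: 3; order 3: 4; order 4: 1; order 6: 0; order 12: 1.
Total: 1 + 3 + 4 + 1 + 0 + 1 = 10.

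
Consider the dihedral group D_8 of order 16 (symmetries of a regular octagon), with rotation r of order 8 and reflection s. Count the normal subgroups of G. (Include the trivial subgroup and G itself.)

7

G has 19 subgroups. Checking conjugation-invariance by order — order 1: 1/1 normal; order 2: 1/9 normal; order 4: 1/5 normal; order 8: 3/3 normal; order 16: 1/1 normal.
Total normal subgroups: 7.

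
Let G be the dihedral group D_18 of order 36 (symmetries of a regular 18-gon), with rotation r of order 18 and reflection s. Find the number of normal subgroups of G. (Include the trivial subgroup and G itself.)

G has 45 subgroups. Checking conjugation-invariance by order — order 1: 1/1 normal; order 2: 1/19 normal; order 3: 1/1 normal; order 4: 0/9 normal; order 6: 1/7 normal; order 9: 1/1 normal; order 12: 0/3 normal; order 18: 3/3 normal; order 36: 1/1 normal.
Total normal subgroups: 9.

9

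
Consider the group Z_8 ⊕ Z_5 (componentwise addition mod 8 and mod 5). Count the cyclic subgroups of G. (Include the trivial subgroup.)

A cyclic subgroup of order d is generated by each of its φ(d) elements of order d, so the cyclic subgroups of order d number (#elements of order d)/φ(d).
Cyclic subgroups by order — order 1: 1; order 2: 1; order 4: 1; order 5: 1; order 8: 1; order 10: 1; order 20: 1; order 40: 1.
Total: 8.

8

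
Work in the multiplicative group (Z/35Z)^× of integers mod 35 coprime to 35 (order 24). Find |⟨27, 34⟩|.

8

|⟨27⟩| = 4 and |⟨34⟩| = 2, so |H| is a multiple of lcm(4, 2) = 4 and divides |G| = 24.
Closing under the operation: H = {1, 6, 8, 13, 22, 27, 29, 34}, so |H| = 8.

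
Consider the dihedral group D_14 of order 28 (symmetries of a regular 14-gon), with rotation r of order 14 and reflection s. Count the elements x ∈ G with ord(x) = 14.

The elements of order 14 are: r, r^3, r^5, r^9, r^11, r^13.
That's 6.

6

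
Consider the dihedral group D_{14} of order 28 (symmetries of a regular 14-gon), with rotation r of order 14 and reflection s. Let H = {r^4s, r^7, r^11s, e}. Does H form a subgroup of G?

Yes

|H| = 4 divides |G| = 28, consistent with Lagrange.
H contains the identity, every element's inverse is in H, and H is closed under ·: it is a subgroup.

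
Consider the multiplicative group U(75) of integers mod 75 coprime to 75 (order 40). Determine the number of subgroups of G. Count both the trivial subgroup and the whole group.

16

|G| = 40, so by Lagrange every subgroup order divides 40. Divisors: 1, 2, 4, 5, 8, 10, 20, 40.
Subgroups by order — order 1: 1; order 2: 3; order 4: 3; order 5: 1; order 8: 1; order 10: 3; order 20: 3; order 40: 1.
Total: 1 + 3 + 3 + 1 + 1 + 3 + 3 + 1 = 16.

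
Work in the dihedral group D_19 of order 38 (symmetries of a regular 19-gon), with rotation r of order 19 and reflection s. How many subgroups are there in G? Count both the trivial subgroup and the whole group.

|G| = 38, so by Lagrange every subgroup order divides 38. Divisors: 1, 2, 19, 38.
Subgroups by order — order 1: 1; order 2: 19; order 19: 1; order 38: 1.
Total: 1 + 19 + 1 + 1 = 22.

22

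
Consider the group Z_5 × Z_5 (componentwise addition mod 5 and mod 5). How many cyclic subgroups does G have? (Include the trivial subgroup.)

7

A cyclic subgroup of order d is generated by each of its φ(d) elements of order d, so the cyclic subgroups of order d number (#elements of order d)/φ(d).
Cyclic subgroups by order — order 1: 1; order 5: 6.
Total: 7.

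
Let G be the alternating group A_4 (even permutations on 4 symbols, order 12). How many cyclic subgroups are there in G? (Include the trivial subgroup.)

8

Each element a generates a cyclic subgroup ⟨a⟩; distinct elements may generate the same one (a cyclic group of order d has φ(d) generators).
Cyclic subgroups by order — order 1: 1; order 2: 3; order 3: 4.
Total: 8.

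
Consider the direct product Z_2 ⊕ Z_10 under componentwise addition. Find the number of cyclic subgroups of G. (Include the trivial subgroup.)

Group the elements of G by the cyclic subgroup they generate; each cyclic subgroup of order d accounts for φ(d) elements.
Cyclic subgroups by order — order 1: 1; order 2: 3; order 5: 1; order 10: 3.
Total: 8.

8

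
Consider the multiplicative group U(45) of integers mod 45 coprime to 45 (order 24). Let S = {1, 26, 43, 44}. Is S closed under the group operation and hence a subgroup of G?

No

43 ∈ S but its inverse 22 ∉ S, so S is not a subgroup.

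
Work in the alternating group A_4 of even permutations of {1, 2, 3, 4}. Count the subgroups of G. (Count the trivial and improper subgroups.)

10

|G| = 12, so by Lagrange every subgroup order divides 12. Divisors: 1, 2, 3, 4, 6, 12.
Subgroups by order — order 1: 1; order 2: 3; order 3: 4; order 4: 1; order 6: 0; order 12: 1.
Total: 1 + 3 + 4 + 1 + 0 + 1 = 10.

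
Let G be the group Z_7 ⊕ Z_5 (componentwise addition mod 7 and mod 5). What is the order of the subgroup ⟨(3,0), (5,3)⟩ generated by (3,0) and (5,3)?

35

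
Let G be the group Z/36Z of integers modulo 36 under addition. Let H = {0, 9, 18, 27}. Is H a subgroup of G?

Yes

|H| = 4 divides |G| = 36, consistent with Lagrange.
H contains the identity, every element's inverse is in H, and H is closed under +: it is a subgroup.
In fact H = ⟨9⟩.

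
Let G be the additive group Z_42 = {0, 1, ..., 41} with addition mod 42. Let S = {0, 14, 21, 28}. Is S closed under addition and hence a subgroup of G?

No

|S| = 4 does not divide |G| = 42, so by Lagrange S is not a subgroup.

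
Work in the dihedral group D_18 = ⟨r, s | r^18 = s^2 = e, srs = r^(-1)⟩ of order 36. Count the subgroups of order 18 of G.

3

|G| = 36 and 18 | 36, so subgroups of order 18 are possible by Lagrange.
The subgroups of order 18 are: {e, r, r^2, r^3, r^4, r^5, r^6, r^7, r^8, r^9, r^10, r^11, r^12, r^13, r^14, r^15, r^16, r^17}; {e, r^2, r^4, r^6, r^8, r^10, r^12, r^14, r^16, s, r^2s, r^4s, r^6s, r^8s, r^10s, r^12s, r^14s, r^16s}; {e, r^2, r^4, r^6, r^8, r^10, r^12, r^14, r^16, rs, r^3s, r^5s, r^7s, r^9s, r^11s, r^13s, r^15s, r^17s}.
So G has 3 subgroups of order 18.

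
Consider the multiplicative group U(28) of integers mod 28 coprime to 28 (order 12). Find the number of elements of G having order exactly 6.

The elements of order 6 are: 3, 5, 11, 17, 19, 23.
That's 6.

6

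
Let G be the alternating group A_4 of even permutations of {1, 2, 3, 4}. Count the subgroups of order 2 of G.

3

|G| = 12 and 2 | 12, so subgroups of order 2 are possible by Lagrange.
The subgroups of order 2 are: {e, (1 2)(3 4)}; {e, (1 3)(2 4)}; {e, (1 4)(2 3)}.
So G has 3 subgroups of order 2.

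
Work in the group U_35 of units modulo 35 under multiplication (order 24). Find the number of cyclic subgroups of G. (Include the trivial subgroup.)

Each element a generates a cyclic subgroup ⟨a⟩; distinct elements may generate the same one (a cyclic group of order d has φ(d) generators).
Cyclic subgroups by order — order 1: 1; order 2: 3; order 3: 1; order 4: 2; order 6: 3; order 12: 2.
Total: 12.

12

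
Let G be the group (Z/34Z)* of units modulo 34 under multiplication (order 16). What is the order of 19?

8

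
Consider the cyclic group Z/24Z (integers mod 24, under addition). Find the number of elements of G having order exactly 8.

4

In a cyclic group of order 24, the number of elements of order d (for d | 24) is φ(d).
φ(8) = 4.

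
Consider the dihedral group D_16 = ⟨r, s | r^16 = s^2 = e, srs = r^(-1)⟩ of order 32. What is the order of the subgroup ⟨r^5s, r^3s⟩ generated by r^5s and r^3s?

16

|⟨r^5s⟩| = 2 and |⟨r^3s⟩| = 2, so |H| is a multiple of lcm(2, 2) = 2 and divides |G| = 32.
Closing under the operation: H = {e, r^2, r^4, r^6, r^8, r^10, r^12, r^14, rs, r^3s, r^5s, r^7s, r^9s, r^11s, r^13s, r^15s}, so |H| = 16.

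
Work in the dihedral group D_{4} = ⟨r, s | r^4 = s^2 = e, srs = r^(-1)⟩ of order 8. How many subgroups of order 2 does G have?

5

|G| = 8 and 2 | 8, so subgroups of order 2 are possible by Lagrange.
The subgroups of order 2 are: {e, r^2}; {e, r^2s}; {e, r^3s}; {e, rs}; … (5 in all).
So G has 5 subgroups of order 2.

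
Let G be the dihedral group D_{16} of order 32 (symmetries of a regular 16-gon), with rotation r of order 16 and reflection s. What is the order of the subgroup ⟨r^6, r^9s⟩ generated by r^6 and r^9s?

16

|⟨r^6⟩| = 8 and |⟨r^9s⟩| = 2, so |H| is a multiple of lcm(8, 2) = 8 and divides |G| = 32.
Closing under the operation: H = {e, r^2, r^4, r^6, r^8, r^10, r^12, r^14, rs, r^3s, r^5s, r^7s, r^9s, r^11s, r^13s, r^15s}, so |H| = 16.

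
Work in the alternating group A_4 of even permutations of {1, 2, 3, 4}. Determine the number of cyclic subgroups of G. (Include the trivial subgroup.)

8

Each element a generates a cyclic subgroup ⟨a⟩; distinct elements may generate the same one (a cyclic group of order d has φ(d) generators).
Cyclic subgroups by order — order 1: 1; order 2: 3; order 3: 4.
Total: 8.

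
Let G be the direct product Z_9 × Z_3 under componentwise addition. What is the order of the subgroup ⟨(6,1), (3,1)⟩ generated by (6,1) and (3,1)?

|⟨(6,1)⟩| = 3 and |⟨(3,1)⟩| = 3, so |H| is a multiple of lcm(3, 3) = 3 and divides |G| = 27.
Closing under the operation: H = {(0,0), (0,1), (0,2), (3,0), (3,1), (3,2), (6,0), (6,1), (6,2)}, so |H| = 9.

9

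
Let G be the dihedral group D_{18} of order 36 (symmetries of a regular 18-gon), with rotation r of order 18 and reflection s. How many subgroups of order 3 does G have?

|G| = 36 and 3 | 36, so subgroups of order 3 are possible by Lagrange.
The subgroups of order 3 are: {e, r^6, r^12}.
So G has 1 subgroup of order 3.

1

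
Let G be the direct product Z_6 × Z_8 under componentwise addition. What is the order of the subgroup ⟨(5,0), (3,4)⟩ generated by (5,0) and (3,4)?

12

|⟨(5,0)⟩| = 6 and |⟨(3,4)⟩| = 2, so |H| is a multiple of lcm(6, 2) = 6 and divides |G| = 48.
Closing under the operation: H = {(0,0), (0,4), (1,0), (1,4), (2,0), (2,4), (3,0), (3,4), (4,0), (4,4), (5,0), (5,4)}, so |H| = 12.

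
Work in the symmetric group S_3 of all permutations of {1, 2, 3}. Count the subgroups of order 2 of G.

|G| = 6 and 2 | 6, so subgroups of order 2 are possible by Lagrange.
The subgroups of order 2 are: {e, (1 2)}; {e, (1 3)}; {e, (2 3)}.
So G has 3 subgroups of order 2.

3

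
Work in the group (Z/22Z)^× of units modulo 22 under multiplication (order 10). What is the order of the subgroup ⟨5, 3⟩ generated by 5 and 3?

|⟨5⟩| = 5 and |⟨3⟩| = 5, so |H| is a multiple of lcm(5, 5) = 5 and divides |G| = 10.
Closing under the operation: H = {1, 3, 5, 9, 15}, so |H| = 5.

5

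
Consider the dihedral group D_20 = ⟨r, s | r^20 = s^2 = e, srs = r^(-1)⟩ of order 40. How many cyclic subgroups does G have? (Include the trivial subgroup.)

Group the elements of G by the cyclic subgroup they generate; each cyclic subgroup of order d accounts for φ(d) elements.
Cyclic subgroups by order — order 1: 1; order 2: 21; order 4: 1; order 5: 1; order 10: 1; order 20: 1.
Total: 26.

26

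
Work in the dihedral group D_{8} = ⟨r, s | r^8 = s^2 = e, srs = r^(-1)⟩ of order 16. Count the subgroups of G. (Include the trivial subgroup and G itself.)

19

|G| = 16, so by Lagrange every subgroup order divides 16. Divisors: 1, 2, 4, 8, 16.
Subgroups by order — order 1: 1; order 2: 9; order 4: 5; order 8: 3; order 16: 1.
Total: 1 + 9 + 5 + 3 + 1 = 19.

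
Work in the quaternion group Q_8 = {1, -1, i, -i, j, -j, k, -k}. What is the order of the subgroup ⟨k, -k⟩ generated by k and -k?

4

|⟨k⟩| = 4 and |⟨-k⟩| = 4, so |H| is a multiple of lcm(4, 4) = 4 and divides |G| = 8.
Closing under the operation: H = {1, -1, k, -k}, so |H| = 4.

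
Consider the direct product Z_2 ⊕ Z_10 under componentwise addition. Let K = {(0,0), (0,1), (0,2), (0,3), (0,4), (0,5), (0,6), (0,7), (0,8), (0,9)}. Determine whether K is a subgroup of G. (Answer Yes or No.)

|K| = 10 divides |G| = 20, consistent with Lagrange.
K contains the identity, every element's inverse is in K, and K is closed under +: it is a subgroup.
In fact K = ⟨(0,1)⟩.

Yes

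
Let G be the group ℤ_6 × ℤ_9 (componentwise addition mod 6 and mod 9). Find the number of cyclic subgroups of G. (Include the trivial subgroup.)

Group the elements of G by the cyclic subgroup they generate; each cyclic subgroup of order d accounts for φ(d) elements.
Cyclic subgroups by order — order 1: 1; order 2: 1; order 3: 4; order 6: 4; order 9: 3; order 18: 3.
Total: 16.

16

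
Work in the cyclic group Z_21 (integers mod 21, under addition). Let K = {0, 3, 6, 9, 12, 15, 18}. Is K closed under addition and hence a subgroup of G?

Yes

|K| = 7 divides |G| = 21, consistent with Lagrange.
K contains the identity, every element's inverse is in K, and K is closed under +: it is a subgroup.
In fact K = ⟨18⟩.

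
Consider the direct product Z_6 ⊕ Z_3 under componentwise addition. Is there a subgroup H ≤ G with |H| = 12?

No

12 does not divide |G| = 18, so by Lagrange no subgroup of order 12 exists.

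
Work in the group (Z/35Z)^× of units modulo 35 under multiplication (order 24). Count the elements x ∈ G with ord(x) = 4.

4

The elements of order 4 are: 8, 13, 22, 27.
That's 4.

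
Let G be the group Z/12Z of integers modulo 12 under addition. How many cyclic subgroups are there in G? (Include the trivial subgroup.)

6

Group the elements of G by the cyclic subgroup they generate; each cyclic subgroup of order d accounts for φ(d) elements.
Cyclic subgroups by order — order 1: 1; order 2: 1; order 3: 1; order 4: 1; order 6: 1; order 12: 1.
Total: 6.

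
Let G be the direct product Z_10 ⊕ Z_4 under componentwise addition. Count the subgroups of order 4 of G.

|G| = 40 and 4 | 40, so subgroups of order 4 are possible by Lagrange.
The subgroups of order 4 are: {(0,0), (0,1), (0,2), (0,3)}; {(0,0), (0,2), (5,0), (5,2)}; {(0,0), (0,2), (5,1), (5,3)}.
So G has 3 subgroups of order 4.

3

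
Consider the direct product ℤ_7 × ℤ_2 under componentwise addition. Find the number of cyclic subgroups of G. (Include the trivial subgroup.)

A cyclic subgroup of order d is generated by each of its φ(d) elements of order d, so the cyclic subgroups of order d number (#elements of order d)/φ(d).
Cyclic subgroups by order — order 1: 1; order 2: 1; order 7: 1; order 14: 1.
Total: 4.

4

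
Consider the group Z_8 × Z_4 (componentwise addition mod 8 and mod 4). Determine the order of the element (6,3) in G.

4

The order of (6,3) in Z_8 × Z_4 is lcm(ord(6) in Z_8, ord(3) in Z_4).
ord(6) = 4 and ord(3) = 4, so |⟨(6,3)⟩| = lcm(4, 4) = 4.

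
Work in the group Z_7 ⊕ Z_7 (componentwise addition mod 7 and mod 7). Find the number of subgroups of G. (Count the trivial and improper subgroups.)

|G| = 49, so by Lagrange every subgroup order divides 49. Divisors: 1, 7, 49.
Subgroups by order — order 1: 1; order 7: 8; order 49: 1.
Total: 1 + 8 + 1 = 10.

10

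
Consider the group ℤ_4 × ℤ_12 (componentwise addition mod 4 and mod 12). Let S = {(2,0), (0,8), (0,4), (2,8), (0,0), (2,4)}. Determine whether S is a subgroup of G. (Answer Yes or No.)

Yes

|S| = 6 divides |G| = 48, consistent with Lagrange.
S contains the identity, every element's inverse is in S, and S is closed under +: it is a subgroup.
In fact S = ⟨(2,4)⟩.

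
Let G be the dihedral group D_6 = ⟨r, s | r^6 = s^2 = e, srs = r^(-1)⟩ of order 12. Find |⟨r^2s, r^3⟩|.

4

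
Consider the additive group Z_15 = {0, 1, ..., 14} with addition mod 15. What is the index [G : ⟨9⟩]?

3

|⟨9⟩| = 5 and |G| = 15.
By Lagrange, [G : H] = |G|/|H| = 15/5 = 3.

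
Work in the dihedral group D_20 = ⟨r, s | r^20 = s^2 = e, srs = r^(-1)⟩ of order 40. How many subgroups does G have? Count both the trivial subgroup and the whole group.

|G| = 40, so by Lagrange every subgroup order divides 40. Divisors: 1, 2, 4, 5, 8, 10, 20, 40.
Subgroups by order — order 1: 1; order 2: 21; order 4: 11; order 5: 1; order 8: 5; order 10: 5; order 20: 3; order 40: 1.
Total: 1 + 21 + 11 + 1 + 5 + 5 + 3 + 1 = 48.

48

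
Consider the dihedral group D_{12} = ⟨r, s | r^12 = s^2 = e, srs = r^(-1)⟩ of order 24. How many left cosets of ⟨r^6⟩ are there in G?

|⟨r^6⟩| = 2 and |G| = 24.
By Lagrange, [G : H] = |G|/|H| = 24/2 = 12.

12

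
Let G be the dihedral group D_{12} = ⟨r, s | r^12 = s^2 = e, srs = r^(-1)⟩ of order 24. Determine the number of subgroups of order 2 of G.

13

|G| = 24 and 2 | 24, so subgroups of order 2 are possible by Lagrange.
The subgroups of order 2 are: {e, r^10s}; {e, r^11s}; {e, r^2s}; {e, r^3s}; … (13 in all).
So G has 13 subgroups of order 2.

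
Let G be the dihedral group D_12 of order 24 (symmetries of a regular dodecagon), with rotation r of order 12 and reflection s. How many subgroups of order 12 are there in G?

3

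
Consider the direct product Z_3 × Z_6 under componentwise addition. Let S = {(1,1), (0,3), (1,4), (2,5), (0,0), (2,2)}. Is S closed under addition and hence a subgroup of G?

Yes

|S| = 6 divides |G| = 18, consistent with Lagrange.
S contains the identity, every element's inverse is in S, and S is closed under +: it is a subgroup.
In fact S = ⟨(2,5)⟩.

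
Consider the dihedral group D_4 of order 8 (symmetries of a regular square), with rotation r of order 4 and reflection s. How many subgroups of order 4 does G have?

|G| = 8 and 4 | 8, so subgroups of order 4 are possible by Lagrange.
The subgroups of order 4 are: {e, r, r^2, r^3}; {e, r^2, s, r^2s}; {e, r^2, rs, r^3s}.
So G has 3 subgroups of order 4.

3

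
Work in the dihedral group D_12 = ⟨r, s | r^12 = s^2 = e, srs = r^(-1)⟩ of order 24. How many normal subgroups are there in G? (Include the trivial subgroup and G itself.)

9

G has 34 subgroups. Checking conjugation-invariance by order — order 1: 1/1 normal; order 2: 1/13 normal; order 3: 1/1 normal; order 4: 1/7 normal; order 6: 1/5 normal; order 8: 0/3 normal; order 12: 3/3 normal; order 24: 1/1 normal.
Total normal subgroups: 9.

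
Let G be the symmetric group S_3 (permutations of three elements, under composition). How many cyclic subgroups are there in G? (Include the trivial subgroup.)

Group the elements of G by the cyclic subgroup they generate; each cyclic subgroup of order d accounts for φ(d) elements.
Cyclic subgroups by order — order 1: 1; order 2: 3; order 3: 1.
Total: 5.

5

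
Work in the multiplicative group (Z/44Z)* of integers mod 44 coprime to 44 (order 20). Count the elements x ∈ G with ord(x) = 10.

Enumerating element orders in G gives 12 elements of order 10.

12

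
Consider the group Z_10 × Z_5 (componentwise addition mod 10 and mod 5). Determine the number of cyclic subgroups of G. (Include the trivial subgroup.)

14

A cyclic subgroup of order d is generated by each of its φ(d) elements of order d, so the cyclic subgroups of order d number (#elements of order d)/φ(d).
Cyclic subgroups by order — order 1: 1; order 2: 1; order 5: 6; order 10: 6.
Total: 14.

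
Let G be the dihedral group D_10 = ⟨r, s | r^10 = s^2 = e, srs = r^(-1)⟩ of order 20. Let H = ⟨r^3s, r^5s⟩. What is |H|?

10

|⟨r^3s⟩| = 2 and |⟨r^5s⟩| = 2, so |H| is a multiple of lcm(2, 2) = 2 and divides |G| = 20.
Closing under the operation: H = {e, r^2, r^4, r^6, r^8, rs, r^3s, r^5s, r^7s, r^9s}, so |H| = 10.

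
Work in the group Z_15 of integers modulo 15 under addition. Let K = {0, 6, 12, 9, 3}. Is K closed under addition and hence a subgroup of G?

Yes

|K| = 5 divides |G| = 15, consistent with Lagrange.
K contains the identity, every element's inverse is in K, and K is closed under +: it is a subgroup.
In fact K = ⟨3⟩.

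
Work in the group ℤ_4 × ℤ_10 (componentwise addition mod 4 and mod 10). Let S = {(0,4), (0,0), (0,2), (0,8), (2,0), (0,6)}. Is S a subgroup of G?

No

|S| = 6 does not divide |G| = 40, so by Lagrange S is not a subgroup.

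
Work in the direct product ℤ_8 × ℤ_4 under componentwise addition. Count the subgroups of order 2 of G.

3

|G| = 32 and 2 | 32, so subgroups of order 2 are possible by Lagrange.
The subgroups of order 2 are: {(0,0), (0,2)}; {(0,0), (4,0)}; {(0,0), (4,2)}.
So G has 3 subgroups of order 2.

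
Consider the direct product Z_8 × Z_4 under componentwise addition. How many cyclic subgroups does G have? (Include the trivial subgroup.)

Group the elements of G by the cyclic subgroup they generate; each cyclic subgroup of order d accounts for φ(d) elements.
Cyclic subgroups by order — order 1: 1; order 2: 3; order 4: 6; order 8: 4.
Total: 14.

14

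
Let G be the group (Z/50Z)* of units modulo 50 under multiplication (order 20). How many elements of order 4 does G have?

The elements of order 4 are: 7, 43.
That's 2.

2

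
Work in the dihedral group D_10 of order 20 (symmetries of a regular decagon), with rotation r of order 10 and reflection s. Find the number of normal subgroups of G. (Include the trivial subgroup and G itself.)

G has 22 subgroups. Checking conjugation-invariance by order — order 1: 1/1 normal; order 2: 1/11 normal; order 4: 0/5 normal; order 5: 1/1 normal; order 10: 3/3 normal; order 20: 1/1 normal.
Total normal subgroups: 7.

7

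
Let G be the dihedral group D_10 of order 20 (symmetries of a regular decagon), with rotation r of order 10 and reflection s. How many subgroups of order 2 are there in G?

11

|G| = 20 and 2 | 20, so subgroups of order 2 are possible by Lagrange.
The subgroups of order 2 are: {e, r^2s}; {e, r^3s}; {e, r^4s}; {e, r^5}; … (11 in all).
So G has 11 subgroups of order 2.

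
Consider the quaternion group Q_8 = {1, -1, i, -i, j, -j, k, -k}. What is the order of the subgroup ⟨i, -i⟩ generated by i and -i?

4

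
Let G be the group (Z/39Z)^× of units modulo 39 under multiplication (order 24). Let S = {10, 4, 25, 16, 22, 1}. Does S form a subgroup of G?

Yes

|S| = 6 divides |G| = 24, consistent with Lagrange.
S contains the identity, every element's inverse is in S, and S is closed under ·: it is a subgroup.
In fact S = ⟨4⟩.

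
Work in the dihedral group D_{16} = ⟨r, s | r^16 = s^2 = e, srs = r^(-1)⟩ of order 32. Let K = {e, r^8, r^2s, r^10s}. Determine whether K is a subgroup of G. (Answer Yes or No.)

Yes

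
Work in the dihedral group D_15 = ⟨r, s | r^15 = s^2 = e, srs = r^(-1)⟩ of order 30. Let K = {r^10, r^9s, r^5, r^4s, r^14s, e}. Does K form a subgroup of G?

|K| = 6 divides |G| = 30, consistent with Lagrange.
K contains the identity, every element's inverse is in K, and K is closed under ·: it is a subgroup.

Yes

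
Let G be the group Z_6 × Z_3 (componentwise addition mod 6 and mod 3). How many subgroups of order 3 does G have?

4

|G| = 18 and 3 | 18, so subgroups of order 3 are possible by Lagrange.
The subgroups of order 3 are: {(0,0), (0,1), (0,2)}; {(0,0), (2,0), (4,0)}; {(0,0), (2,1), (4,2)}; {(0,0), (2,2), (4,1)}.
So G has 4 subgroups of order 3.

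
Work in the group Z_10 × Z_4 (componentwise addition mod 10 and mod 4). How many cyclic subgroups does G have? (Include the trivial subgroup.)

12

Each element a generates a cyclic subgroup ⟨a⟩; distinct elements may generate the same one (a cyclic group of order d has φ(d) generators).
Cyclic subgroups by order — order 1: 1; order 2: 3; order 4: 2; order 5: 1; order 10: 3; order 20: 2.
Total: 12.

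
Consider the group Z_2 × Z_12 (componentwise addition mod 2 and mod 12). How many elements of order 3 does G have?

An element (a,b) has order lcm(ord(a), ord(b)); count pairs with lcm equal to 3.
Enumerating gives 2 such elements.

2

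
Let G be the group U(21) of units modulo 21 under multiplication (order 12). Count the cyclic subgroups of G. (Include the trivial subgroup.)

Group the elements of G by the cyclic subgroup they generate; each cyclic subgroup of order d accounts for φ(d) elements.
Cyclic subgroups by order — order 1: 1; order 2: 3; order 3: 1; order 6: 3.
Total: 8.

8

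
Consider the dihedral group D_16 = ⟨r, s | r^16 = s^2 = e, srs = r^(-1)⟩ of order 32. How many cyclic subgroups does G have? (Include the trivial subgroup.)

Each element a generates a cyclic subgroup ⟨a⟩; distinct elements may generate the same one (a cyclic group of order d has φ(d) generators).
Cyclic subgroups by order — order 1: 1; order 2: 17; order 4: 1; order 8: 1; order 16: 1.
Total: 21.

21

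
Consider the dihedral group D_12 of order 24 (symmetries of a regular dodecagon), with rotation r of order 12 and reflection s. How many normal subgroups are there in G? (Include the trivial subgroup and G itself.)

9

G has 34 subgroups. Checking conjugation-invariance by order — order 1: 1/1 normal; order 2: 1/13 normal; order 3: 1/1 normal; order 4: 1/7 normal; order 6: 1/5 normal; order 8: 0/3 normal; order 12: 3/3 normal; order 24: 1/1 normal.
Total normal subgroups: 9.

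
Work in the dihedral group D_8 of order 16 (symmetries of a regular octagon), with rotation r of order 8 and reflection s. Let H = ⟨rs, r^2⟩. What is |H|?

8

|⟨rs⟩| = 2 and |⟨r^2⟩| = 4, so |H| is a multiple of lcm(2, 4) = 4 and divides |G| = 16.
Closing under the operation: H = {e, r^2, r^4, r^6, rs, r^3s, r^5s, r^7s}, so |H| = 8.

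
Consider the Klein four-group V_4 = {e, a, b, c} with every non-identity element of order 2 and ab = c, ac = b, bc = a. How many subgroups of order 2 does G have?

3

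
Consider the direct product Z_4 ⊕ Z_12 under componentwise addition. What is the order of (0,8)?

3

The order of (0,8) in Z_4 × Z_12 is lcm(ord(0) in Z_4, ord(8) in Z_12).
ord(0) = 1 and ord(8) = 3, so |⟨(0,8)⟩| = lcm(1, 3) = 3.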